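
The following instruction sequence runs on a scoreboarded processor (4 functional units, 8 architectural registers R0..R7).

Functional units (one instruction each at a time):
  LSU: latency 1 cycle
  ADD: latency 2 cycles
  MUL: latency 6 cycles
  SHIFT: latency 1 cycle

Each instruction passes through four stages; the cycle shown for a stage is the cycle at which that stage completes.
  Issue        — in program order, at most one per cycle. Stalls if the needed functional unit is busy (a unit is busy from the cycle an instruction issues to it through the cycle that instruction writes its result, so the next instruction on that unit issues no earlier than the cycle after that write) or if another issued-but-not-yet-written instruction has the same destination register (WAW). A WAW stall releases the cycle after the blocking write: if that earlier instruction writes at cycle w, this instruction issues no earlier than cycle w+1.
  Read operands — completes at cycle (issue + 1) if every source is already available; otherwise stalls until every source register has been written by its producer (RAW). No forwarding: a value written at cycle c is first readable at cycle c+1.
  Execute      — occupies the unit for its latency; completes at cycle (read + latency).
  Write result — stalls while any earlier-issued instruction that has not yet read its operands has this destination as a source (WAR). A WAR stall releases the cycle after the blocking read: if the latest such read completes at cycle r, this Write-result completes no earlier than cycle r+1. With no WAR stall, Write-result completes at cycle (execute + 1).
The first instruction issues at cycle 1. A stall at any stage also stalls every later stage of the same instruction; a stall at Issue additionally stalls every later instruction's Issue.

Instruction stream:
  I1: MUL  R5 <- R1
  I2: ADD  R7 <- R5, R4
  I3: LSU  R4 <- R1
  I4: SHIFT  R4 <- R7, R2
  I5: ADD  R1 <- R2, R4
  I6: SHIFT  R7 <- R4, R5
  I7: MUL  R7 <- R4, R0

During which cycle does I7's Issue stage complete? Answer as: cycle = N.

cycle = 21

  I1 | 1 | 2 | 8 | 9
  I2 | 2 | 10 | 12 | 13   RAW R5: wait I1 write@9
  I3 | 3 | 4 | 5 | 11   WAR R4: wait I2 read@10
  I4 | 12 | 14 | 15 | 16   WAW R4: wait I3 write@11 · RAW R7: wait I2 write@13
  I5 | 14 | 17 | 19 | 20   struct: ADD busy until I2 writes@13 · RAW R4: wait I4 write@16
  I6 | 17 | 18 | 19 | 20   struct: SHIFT busy until I4 writes@16
  I7 | 21 | 22 | 28 | 29   WAW R7: wait I6 write@20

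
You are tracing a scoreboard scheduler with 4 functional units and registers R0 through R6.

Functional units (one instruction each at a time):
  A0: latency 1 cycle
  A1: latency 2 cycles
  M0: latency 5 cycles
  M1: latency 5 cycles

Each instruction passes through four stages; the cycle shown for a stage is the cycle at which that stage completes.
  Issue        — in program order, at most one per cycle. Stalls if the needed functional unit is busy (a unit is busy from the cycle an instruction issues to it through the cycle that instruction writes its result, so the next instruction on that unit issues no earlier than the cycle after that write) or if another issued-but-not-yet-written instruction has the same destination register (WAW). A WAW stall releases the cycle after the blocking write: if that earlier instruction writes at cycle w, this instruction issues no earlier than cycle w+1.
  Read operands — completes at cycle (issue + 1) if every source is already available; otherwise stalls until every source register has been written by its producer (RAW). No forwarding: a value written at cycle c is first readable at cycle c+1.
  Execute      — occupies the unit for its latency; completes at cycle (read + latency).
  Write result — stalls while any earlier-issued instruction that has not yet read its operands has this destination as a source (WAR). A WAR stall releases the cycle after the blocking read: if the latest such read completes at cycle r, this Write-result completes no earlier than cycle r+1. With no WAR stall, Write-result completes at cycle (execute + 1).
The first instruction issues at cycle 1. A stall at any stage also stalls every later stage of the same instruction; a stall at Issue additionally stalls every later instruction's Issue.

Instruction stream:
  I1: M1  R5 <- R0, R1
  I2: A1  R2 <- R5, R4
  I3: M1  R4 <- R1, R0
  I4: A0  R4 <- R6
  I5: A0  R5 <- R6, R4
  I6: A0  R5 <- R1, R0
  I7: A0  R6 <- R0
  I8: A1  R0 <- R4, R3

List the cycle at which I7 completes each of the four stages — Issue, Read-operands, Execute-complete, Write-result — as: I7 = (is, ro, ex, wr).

cycle 1: issue I1 (M1)
cycle 2: I1 read-ops; issue I2 (A1)
cycle 7: I1 finished on M1
cycle 8: I1→R5
cycle 9: I2 read-ops; issue I3 (M1)
cycle 10: I3 read-ops
cycle 11: I2 finished on A1
cycle 12: I2→R2
cycle 15: I3 finished on M1
cycle 16: I3→R4
cycle 17: issue I4 (A0)
cycle 18: I4 read-ops
cycle 19: I4 finished on A0
cycle 20: I4→R4
cycle 21: issue I5 (A0)
cycle 22: I5 read-ops
cycle 23: I5 finished on A0
cycle 24: I5→R5
cycle 25: issue I6 (A0)
cycle 26: I6 read-ops
cycle 27: I6 finished on A0
cycle 28: I6→R5
cycle 29: issue I7 (A0)
cycle 30: I7 read-ops; issue I8 (A1)
cycle 31: I7 finished on A0; I8 read-ops
cycle 32: I7→R6
cycle 33: I8 finished on A1
cycle 34: I8→R0

I7 = (29, 30, 31, 32)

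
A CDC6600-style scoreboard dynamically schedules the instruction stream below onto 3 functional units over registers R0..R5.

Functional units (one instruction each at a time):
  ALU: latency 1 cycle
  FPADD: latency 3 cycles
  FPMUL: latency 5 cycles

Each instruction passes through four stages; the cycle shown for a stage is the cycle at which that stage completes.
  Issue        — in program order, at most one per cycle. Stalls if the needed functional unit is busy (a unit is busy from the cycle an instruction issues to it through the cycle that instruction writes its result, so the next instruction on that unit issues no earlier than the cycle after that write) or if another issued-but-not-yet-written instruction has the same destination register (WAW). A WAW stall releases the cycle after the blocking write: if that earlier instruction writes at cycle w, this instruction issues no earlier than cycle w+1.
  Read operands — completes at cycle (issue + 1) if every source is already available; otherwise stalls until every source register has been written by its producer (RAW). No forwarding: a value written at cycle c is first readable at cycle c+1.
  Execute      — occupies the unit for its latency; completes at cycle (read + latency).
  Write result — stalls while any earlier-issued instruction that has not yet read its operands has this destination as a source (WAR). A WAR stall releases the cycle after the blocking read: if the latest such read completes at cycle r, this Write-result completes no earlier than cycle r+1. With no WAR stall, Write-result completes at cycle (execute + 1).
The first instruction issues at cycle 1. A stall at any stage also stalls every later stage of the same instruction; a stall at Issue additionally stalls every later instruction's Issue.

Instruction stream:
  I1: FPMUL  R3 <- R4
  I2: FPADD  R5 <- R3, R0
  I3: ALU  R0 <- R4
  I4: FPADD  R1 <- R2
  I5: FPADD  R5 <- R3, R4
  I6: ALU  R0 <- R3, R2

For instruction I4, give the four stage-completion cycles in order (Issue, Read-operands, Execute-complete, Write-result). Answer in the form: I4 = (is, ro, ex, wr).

I4 = (14, 15, 18, 19)

c1: I1 dispatched to FPMUL
c2: I1 operands ready; I2 dispatched to FPADD
c3: I3 dispatched to ALU
c4: I3 operands ready
c5: I3 complete
c7: I1 complete
c8: R3←I1
c9: I2 operands ready
c10: R0←I3
c12: I2 complete
c13: R5←I2
c14: I4 dispatched to FPADD
c15: I4 operands ready
c18: I4 complete
c19: R1←I4
c20: I5 dispatched to FPADD
c21: I5 operands ready; I6 dispatched to ALU
c22: I6 operands ready
c23: I6 complete
c24: I5 complete; R0←I6
c25: R5←I5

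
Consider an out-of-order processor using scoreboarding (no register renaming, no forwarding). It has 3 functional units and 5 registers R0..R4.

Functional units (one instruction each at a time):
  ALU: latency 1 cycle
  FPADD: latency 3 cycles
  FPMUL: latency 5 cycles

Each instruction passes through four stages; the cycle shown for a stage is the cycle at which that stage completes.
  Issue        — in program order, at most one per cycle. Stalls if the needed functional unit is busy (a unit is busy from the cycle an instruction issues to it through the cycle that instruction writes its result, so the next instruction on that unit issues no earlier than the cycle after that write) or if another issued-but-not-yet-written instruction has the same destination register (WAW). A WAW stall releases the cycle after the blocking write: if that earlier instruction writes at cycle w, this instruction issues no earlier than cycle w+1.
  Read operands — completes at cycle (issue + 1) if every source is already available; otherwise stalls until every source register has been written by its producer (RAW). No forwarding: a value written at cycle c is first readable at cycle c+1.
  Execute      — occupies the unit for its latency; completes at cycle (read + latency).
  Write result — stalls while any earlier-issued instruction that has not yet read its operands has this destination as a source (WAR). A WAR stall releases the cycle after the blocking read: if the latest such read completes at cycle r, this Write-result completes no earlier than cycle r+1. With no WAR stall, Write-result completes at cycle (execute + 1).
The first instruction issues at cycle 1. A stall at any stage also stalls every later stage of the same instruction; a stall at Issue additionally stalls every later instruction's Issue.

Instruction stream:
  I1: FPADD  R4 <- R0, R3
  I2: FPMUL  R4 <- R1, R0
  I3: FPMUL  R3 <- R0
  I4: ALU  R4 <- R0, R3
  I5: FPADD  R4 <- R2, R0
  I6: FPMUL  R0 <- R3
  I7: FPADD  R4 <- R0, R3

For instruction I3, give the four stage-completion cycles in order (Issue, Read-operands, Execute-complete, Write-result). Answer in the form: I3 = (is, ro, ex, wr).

cycle 1: issue I1 (FPADD)
cycle 2: I1 read-ops
cycle 5: I1 finished on FPADD
cycle 6: I1→R4
cycle 7: issue I2 (FPMUL)
cycle 8: I2 read-ops
cycle 13: I2 finished on FPMUL
cycle 14: I2→R4
cycle 15: issue I3 (FPMUL)
cycle 16: I3 read-ops · issue I4 (ALU)
cycle 21: I3 finished on FPMUL
cycle 22: I3→R3
cycle 23: I4 read-ops
cycle 24: I4 finished on ALU
cycle 25: I4→R4
cycle 26: issue I5 (FPADD)
cycle 27: I5 read-ops · issue I6 (FPMUL)
cycle 28: I6 read-ops
cycle 30: I5 finished on FPADD
cycle 31: I5→R4
cycle 32: issue I7 (FPADD)
cycle 33: I6 finished on FPMUL
cycle 34: I6→R0
cycle 35: I7 read-ops
cycle 38: I7 finished on FPADD
cycle 39: I7→R4

I3 = (15, 16, 21, 22)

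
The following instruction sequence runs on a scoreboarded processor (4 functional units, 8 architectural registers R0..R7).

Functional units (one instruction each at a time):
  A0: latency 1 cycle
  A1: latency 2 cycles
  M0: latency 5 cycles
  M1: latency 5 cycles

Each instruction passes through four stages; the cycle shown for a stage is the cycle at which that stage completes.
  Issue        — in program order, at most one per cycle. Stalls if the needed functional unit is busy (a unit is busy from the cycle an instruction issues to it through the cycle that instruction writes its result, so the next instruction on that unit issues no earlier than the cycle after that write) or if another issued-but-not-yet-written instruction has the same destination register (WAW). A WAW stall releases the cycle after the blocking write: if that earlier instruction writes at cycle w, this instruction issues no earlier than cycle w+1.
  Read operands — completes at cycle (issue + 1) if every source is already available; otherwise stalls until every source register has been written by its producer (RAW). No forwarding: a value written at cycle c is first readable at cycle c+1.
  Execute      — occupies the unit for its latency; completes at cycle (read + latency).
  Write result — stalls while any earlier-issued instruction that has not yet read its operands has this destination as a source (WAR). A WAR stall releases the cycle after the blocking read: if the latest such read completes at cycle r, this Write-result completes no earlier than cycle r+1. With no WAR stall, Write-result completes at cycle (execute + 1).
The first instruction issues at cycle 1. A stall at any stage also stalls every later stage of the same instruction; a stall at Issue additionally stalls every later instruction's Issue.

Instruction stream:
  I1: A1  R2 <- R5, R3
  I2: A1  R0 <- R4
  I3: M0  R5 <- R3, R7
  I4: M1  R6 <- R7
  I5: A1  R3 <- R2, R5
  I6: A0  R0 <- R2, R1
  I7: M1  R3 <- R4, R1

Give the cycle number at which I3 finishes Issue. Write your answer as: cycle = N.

cycle = 7

t=1  I1 dispatched to A1
t=2  I1 operands ready
t=4  I1 complete
t=5  R2←I1
t=6  I2 dispatched to A1
t=7  I2 operands ready · I3 dispatched to M0
t=8  I3 operands ready · I4 dispatched to M1
t=9  I2 complete · I4 operands ready
t=10  R0←I2
t=11  I5 dispatched to A1
t=12  I6 dispatched to A0
t=13  I3 complete · I6 operands ready
t=14  R5←I3 · I4 complete · I6 complete
t=15  R6←I4 · I5 operands ready · R0←I6
t=17  I5 complete
t=18  R3←I5
t=19  I7 dispatched to M1
t=20  I7 operands ready
t=25  I7 complete
t=26  R3←I7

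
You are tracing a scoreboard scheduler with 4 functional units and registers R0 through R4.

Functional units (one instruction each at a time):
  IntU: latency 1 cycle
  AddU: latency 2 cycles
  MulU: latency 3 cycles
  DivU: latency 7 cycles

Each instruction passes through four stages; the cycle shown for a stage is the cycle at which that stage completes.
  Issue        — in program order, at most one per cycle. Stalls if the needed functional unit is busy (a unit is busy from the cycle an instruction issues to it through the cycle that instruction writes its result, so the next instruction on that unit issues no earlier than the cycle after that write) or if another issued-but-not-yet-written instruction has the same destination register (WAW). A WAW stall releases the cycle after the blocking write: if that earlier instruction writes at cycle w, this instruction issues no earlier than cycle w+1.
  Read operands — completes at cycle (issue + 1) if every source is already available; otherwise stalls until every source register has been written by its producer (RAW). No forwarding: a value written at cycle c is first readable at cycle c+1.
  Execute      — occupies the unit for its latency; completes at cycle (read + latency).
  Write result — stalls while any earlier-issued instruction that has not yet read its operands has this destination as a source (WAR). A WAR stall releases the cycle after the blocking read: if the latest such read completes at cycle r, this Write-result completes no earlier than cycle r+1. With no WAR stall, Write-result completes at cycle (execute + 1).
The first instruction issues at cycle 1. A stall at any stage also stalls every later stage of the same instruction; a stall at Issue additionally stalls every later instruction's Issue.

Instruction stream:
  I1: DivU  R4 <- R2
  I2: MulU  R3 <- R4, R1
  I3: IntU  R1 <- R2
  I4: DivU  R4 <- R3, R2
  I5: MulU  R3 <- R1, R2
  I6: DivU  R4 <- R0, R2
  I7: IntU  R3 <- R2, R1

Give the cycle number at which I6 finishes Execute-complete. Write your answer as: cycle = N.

cycle = 33

1) issue 1, read 2, done 9, write 10
2) issue 2, read 11, done 14, write 15  <RAW R4: wait I1 write@10>
3) issue 3, read 4, done 5, write 12  <WAR R1: wait I2 read@11>
4) issue 11, read 16, done 23, write 24  <struct: DivU busy until I1 writes@10 / RAW R3: wait I2 write@15>
5) issue 16, read 17, done 20, write 21  <struct: MulU busy until I2 writes@15>
6) issue 25, read 26, done 33, write 34  <struct: DivU busy until I4 writes@24>
7) issue 26, read 27, done 28, write 29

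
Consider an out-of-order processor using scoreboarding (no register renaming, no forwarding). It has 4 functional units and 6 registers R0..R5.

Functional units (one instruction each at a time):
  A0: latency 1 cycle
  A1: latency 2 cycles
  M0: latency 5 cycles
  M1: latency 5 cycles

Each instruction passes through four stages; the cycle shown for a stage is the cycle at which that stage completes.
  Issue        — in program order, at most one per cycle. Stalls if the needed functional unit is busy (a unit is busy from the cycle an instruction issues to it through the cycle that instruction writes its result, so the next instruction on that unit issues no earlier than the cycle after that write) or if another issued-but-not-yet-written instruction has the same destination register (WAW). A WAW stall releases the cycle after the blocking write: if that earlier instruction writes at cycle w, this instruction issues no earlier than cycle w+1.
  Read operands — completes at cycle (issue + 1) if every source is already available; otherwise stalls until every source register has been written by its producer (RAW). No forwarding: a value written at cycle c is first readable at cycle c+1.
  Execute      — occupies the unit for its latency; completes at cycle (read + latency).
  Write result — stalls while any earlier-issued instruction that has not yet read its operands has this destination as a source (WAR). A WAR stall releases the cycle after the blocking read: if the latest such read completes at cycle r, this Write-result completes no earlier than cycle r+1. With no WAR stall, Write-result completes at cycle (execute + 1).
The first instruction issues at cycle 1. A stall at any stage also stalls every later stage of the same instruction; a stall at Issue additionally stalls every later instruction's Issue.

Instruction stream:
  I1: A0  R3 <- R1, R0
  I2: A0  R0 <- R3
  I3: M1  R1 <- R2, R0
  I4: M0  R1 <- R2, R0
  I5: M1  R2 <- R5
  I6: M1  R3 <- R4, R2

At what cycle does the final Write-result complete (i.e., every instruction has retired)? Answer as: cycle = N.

cycle = 32

I1  is:1  ro:2  ex:3  wr:4
I2  is:5  ro:6  ex:7  wr:8  — struct: A0 busy until I1 writes@4
I3  is:6  ro:9  ex:14  wr:15  — RAW R0: wait I2 write@8
I4  is:16  ro:17  ex:22  wr:23  — WAW R1: wait I3 write@15
I5  is:17  ro:18  ex:23  wr:24
I6  is:25  ro:26  ex:31  wr:32  — struct: M1 busy until I5 writes@24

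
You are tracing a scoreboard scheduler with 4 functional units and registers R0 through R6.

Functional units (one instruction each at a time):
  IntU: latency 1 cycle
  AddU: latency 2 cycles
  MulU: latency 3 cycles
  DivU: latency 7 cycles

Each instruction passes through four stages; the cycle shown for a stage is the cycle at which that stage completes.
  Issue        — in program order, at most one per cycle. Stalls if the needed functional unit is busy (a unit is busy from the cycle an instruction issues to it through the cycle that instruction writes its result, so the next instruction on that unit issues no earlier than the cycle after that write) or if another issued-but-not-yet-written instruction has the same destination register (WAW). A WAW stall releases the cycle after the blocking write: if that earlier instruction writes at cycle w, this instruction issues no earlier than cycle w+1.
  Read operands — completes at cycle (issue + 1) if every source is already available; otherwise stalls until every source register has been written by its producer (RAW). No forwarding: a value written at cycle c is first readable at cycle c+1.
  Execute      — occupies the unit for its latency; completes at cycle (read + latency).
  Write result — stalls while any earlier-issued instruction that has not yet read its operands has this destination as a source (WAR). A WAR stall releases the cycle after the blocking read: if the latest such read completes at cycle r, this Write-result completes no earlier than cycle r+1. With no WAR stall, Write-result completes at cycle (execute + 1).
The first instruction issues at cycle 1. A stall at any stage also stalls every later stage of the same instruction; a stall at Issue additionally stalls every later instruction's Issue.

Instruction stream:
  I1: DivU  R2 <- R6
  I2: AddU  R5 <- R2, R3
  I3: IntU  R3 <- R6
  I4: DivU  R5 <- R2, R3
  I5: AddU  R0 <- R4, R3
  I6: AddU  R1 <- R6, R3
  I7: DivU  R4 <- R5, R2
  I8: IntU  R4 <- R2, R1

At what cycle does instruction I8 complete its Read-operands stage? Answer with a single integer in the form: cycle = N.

[1] I1 issues→DivU
[2] I1 reads | I2 issues→AddU
[3] I3 issues→IntU
[4] I3 reads
[5] I3 exec-done
[9] I1 exec-done
[10] I1 writes R2
[11] I2 reads
[12] I3 writes R3
[13] I2 exec-done
[14] I2 writes R5
[15] I4 issues→DivU
[16] I4 reads | I5 issues→AddU
[17] I5 reads
[19] I5 exec-done
[20] I5 writes R0
[21] I6 issues→AddU
[22] I6 reads
[23] I4 exec-done
[24] I4 writes R5 | I6 exec-done
[25] I6 writes R1 | I7 issues→DivU
[26] I7 reads
[33] I7 exec-done
[34] I7 writes R4
[35] I8 issues→IntU
[36] I8 reads
[37] I8 exec-done
[38] I8 writes R4

cycle = 36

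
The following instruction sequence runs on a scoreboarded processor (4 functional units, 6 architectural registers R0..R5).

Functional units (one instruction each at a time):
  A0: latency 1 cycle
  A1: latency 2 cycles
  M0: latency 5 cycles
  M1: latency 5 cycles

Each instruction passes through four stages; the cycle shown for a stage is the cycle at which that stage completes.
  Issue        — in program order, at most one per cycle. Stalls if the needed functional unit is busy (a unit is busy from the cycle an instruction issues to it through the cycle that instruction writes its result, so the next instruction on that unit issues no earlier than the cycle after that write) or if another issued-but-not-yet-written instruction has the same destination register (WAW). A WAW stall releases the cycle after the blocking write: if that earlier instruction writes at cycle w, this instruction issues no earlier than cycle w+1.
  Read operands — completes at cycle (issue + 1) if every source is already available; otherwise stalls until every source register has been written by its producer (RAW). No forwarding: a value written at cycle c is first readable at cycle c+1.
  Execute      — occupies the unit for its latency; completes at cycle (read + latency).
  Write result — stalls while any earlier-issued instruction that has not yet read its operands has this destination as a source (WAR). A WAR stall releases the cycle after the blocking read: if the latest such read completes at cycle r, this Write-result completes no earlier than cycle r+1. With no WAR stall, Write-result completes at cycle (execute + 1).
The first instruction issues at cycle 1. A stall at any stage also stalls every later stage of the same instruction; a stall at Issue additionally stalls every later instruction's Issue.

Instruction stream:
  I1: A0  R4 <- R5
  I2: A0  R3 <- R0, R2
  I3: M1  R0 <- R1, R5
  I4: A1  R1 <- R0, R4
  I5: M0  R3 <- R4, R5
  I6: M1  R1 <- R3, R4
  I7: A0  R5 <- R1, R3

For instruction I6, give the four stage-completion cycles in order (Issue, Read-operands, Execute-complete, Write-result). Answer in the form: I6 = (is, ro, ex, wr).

I6 = (18, 19, 24, 25)

I1 -> (1, 2, 3, 4)
I2 -> (5, 6, 7, 8)  // struct: A0 busy until I1 writes@4
I3 -> (6, 7, 12, 13)
I4 -> (7, 14, 16, 17)  // RAW R0: wait I3 write@13
I5 -> (9, 10, 15, 16)  // WAW R3: wait I2 write@8
I6 -> (18, 19, 24, 25)  // WAW R1: wait I4 write@17
I7 -> (19, 26, 27, 28)  // RAW R1: wait I6 write@25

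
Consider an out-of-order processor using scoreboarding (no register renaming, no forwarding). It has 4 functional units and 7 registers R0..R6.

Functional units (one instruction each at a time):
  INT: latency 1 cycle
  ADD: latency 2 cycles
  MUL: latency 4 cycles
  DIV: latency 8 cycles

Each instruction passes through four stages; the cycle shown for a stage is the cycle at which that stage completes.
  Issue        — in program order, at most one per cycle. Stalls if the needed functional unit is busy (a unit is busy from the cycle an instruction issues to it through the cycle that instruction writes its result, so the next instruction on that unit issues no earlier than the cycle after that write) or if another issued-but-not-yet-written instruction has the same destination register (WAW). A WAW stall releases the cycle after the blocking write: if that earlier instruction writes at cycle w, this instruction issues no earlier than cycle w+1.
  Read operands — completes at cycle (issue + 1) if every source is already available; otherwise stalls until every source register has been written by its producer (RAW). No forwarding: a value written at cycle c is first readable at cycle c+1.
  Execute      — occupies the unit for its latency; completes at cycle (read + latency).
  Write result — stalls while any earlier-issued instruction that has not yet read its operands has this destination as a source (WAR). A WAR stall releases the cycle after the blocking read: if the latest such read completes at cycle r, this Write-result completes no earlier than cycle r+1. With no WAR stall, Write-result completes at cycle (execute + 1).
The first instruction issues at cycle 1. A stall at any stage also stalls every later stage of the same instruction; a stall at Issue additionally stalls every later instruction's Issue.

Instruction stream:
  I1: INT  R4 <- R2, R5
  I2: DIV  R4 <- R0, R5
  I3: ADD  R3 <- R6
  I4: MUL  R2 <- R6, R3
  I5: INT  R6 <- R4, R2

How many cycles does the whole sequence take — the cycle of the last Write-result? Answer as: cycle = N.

cycle = 19

I1: IS=1 RO=2 EX=3 WR=4
I2: IS=5 RO=6 EX=14 WR=15  [WAW R4: wait I1 write@4]
I3: IS=6 RO=7 EX=9 WR=10
I4: IS=7 RO=11 EX=15 WR=16  [RAW R3: wait I3 write@10]
I5: IS=8 RO=17 EX=18 WR=19  [RAW R2: wait I4 write@16]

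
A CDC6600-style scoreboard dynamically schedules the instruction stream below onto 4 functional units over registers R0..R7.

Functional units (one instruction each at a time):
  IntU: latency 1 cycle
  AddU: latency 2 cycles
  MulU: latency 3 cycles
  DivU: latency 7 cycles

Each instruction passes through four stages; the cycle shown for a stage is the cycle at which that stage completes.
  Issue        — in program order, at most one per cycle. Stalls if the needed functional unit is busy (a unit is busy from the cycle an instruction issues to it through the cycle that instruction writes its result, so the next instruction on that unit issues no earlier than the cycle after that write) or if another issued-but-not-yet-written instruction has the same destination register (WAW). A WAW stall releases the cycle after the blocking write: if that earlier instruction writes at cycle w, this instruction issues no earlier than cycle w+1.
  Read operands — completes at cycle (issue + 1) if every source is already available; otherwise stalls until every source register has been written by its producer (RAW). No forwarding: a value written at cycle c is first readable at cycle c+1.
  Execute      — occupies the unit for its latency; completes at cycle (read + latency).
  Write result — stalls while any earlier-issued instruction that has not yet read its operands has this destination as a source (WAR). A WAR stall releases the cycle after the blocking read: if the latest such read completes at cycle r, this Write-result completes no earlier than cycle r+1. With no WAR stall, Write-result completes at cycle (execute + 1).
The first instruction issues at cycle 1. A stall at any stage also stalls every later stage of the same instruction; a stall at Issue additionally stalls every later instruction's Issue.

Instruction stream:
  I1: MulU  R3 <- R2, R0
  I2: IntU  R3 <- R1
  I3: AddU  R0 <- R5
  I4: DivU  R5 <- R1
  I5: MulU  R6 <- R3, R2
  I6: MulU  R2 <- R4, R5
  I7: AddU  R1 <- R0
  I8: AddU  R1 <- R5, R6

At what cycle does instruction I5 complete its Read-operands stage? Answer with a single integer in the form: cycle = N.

[1] I1→MulU
[2] I1 RO
[5] I1 EX
[6] I1 WR R3
[7] I2→IntU
[8] I2 RO · I3→AddU
[9] I2 EX · I3 RO · I4→DivU
[10] I2 WR R3 · I4 RO · I5→MulU
[11] I3 EX · I5 RO
[12] I3 WR R0
[14] I5 EX
[15] I5 WR R6
[16] I6→MulU
[17] I4 EX · I7→AddU
[18] I4 WR R5 · I7 RO
[19] I6 RO
[20] I7 EX
[21] I7 WR R1
[22] I6 EX · I8→AddU
[23] I6 WR R2 · I8 RO
[25] I8 EX
[26] I8 WR R1

cycle = 11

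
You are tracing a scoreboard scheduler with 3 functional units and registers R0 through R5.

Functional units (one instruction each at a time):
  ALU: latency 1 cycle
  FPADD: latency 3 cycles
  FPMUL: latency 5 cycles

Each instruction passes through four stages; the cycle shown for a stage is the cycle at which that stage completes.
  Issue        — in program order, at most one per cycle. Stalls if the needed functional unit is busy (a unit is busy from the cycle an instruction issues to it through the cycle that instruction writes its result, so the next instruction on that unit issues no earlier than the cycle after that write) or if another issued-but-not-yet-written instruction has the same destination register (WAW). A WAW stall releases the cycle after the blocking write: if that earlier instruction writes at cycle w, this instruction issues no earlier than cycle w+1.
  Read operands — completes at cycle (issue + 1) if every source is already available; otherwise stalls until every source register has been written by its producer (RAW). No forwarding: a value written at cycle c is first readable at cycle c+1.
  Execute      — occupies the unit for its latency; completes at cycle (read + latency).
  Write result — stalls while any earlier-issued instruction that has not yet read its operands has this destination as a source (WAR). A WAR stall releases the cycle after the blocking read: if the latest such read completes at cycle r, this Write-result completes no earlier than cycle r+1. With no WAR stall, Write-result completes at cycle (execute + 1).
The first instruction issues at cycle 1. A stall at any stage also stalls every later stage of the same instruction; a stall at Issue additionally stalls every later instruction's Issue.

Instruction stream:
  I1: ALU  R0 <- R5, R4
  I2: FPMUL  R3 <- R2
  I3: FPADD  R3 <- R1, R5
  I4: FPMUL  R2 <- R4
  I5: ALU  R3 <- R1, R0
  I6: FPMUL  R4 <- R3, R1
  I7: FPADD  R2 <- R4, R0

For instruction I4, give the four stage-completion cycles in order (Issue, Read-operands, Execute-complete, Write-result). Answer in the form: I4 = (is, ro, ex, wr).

t=1  issue I1 (ALU)
t=2  I1 read-ops, issue I2 (FPMUL)
t=3  I1 finished on ALU, I2 read-ops
t=4  I1→R0
t=8  I2 finished on FPMUL
t=9  I2→R3
t=10  issue I3 (FPADD)
t=11  I3 read-ops, issue I4 (FPMUL)
t=12  I4 read-ops
t=14  I3 finished on FPADD
t=15  I3→R3
t=16  issue I5 (ALU)
t=17  I4 finished on FPMUL, I5 read-ops
t=18  I4→R2, I5 finished on ALU
t=19  I5→R3, issue I6 (FPMUL)
t=20  I6 read-ops, issue I7 (FPADD)
t=25  I6 finished on FPMUL
t=26  I6→R4
t=27  I7 read-ops
t=30  I7 finished on FPADD
t=31  I7→R2

I4 = (11, 12, 17, 18)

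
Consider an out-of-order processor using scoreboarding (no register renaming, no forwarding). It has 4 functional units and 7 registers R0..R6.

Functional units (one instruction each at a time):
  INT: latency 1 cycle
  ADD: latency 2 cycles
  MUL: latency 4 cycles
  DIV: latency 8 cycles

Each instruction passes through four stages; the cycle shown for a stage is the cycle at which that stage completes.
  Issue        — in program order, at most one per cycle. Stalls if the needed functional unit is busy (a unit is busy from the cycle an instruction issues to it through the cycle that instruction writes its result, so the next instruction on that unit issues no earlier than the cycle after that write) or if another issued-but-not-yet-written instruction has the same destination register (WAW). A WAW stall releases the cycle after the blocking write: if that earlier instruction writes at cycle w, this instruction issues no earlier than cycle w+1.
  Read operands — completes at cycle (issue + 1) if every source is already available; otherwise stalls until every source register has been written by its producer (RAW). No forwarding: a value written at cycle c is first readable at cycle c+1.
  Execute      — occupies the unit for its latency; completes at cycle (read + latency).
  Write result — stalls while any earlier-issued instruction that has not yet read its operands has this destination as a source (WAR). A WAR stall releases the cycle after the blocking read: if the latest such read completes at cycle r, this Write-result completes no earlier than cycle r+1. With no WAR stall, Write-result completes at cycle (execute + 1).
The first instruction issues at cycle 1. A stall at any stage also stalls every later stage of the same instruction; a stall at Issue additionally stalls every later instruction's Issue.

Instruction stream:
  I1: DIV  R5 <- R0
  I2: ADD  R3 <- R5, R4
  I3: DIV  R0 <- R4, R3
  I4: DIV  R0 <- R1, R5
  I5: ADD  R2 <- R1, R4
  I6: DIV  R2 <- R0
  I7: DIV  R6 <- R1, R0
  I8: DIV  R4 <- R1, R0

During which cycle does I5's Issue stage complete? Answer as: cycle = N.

I1 -> (1, 2, 10, 11)
I2 -> (2, 12, 14, 15)  // RAW R5: wait I1 write@11
I3 -> (12, 16, 24, 25)  // struct: DIV busy until I1 writes@11, RAW R3: wait I2 write@15
I4 -> (26, 27, 35, 36)  // struct: DIV busy until I3 writes@25
I5 -> (27, 28, 30, 31)
I6 -> (37, 38, 46, 47)  // struct: DIV busy until I4 writes@36
I7 -> (48, 49, 57, 58)  // struct: DIV busy until I6 writes@47
I8 -> (59, 60, 68, 69)  // struct: DIV busy until I7 writes@58

cycle = 27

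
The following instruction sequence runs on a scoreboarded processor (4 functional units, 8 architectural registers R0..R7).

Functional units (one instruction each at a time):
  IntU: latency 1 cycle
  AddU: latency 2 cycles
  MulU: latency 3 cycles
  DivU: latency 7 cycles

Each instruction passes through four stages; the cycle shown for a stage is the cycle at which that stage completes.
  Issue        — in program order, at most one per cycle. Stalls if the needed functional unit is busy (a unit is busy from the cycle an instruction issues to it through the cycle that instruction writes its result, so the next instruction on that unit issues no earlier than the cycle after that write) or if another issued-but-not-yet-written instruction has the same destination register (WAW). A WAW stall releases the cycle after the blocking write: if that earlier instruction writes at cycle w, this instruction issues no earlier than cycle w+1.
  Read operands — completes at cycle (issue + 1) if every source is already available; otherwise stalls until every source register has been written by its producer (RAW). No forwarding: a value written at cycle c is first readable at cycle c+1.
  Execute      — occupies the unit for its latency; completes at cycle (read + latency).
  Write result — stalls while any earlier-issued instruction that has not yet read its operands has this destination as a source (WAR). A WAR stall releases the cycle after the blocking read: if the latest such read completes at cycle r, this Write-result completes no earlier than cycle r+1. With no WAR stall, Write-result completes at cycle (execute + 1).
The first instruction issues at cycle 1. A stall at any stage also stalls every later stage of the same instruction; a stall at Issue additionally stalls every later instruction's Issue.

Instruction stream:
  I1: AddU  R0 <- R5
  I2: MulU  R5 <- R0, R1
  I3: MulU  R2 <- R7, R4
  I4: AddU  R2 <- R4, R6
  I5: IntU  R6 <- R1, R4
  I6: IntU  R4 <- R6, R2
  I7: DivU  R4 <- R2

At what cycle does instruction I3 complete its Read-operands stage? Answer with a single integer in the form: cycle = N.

cycle = 12

1) issue 1, read 2, done 4, write 5
2) issue 2, read 6, done 9, write 10  <RAW R0: wait I1 write@5>
3) issue 11, read 12, done 15, write 16  <struct: MulU busy until I2 writes@10>
4) issue 17, read 18, done 20, write 21  <WAW R2: wait I3 write@16>
5) issue 18, read 19, done 20, write 21
6) issue 22, read 23, done 24, write 25  <struct: IntU busy until I5 writes@21>
7) issue 26, read 27, done 34, write 35  <WAW R4: wait I6 write@25>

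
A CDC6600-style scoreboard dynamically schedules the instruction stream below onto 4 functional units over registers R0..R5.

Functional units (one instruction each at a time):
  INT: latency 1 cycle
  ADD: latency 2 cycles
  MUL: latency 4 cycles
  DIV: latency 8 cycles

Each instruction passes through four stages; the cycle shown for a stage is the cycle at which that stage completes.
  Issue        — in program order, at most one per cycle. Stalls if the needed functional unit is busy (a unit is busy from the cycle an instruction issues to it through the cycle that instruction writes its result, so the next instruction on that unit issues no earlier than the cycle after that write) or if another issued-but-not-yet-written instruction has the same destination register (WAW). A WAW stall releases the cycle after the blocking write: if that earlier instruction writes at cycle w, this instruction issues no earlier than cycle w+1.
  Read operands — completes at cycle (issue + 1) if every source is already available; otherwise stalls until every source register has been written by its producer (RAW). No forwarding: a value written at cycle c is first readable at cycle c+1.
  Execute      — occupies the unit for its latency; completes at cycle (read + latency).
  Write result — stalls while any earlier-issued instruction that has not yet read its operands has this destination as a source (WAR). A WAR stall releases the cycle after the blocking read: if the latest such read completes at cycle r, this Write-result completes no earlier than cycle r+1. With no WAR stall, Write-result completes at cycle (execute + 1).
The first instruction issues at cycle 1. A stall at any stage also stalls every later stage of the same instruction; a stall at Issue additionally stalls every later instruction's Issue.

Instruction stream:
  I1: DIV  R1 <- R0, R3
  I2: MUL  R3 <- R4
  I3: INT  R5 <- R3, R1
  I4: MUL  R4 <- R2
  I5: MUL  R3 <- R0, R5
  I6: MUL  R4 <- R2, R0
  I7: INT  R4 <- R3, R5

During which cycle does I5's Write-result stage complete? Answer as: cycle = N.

cycle = 22

t=1  I1 issues→DIV
t=2  I1 reads | I2 issues→MUL
t=3  I2 reads | I3 issues→INT
t=7  I2 exec-done
t=8  I2 writes R3
t=9  I4 issues→MUL
t=10  I1 exec-done | I4 reads
t=11  I1 writes R1
t=12  I3 reads
t=13  I3 exec-done
t=14  I3 writes R5 | I4 exec-done
t=15  I4 writes R4
t=16  I5 issues→MUL
t=17  I5 reads
t=21  I5 exec-done
t=22  I5 writes R3
t=23  I6 issues→MUL
t=24  I6 reads
t=28  I6 exec-done
t=29  I6 writes R4
t=30  I7 issues→INT
t=31  I7 reads
t=32  I7 exec-done
t=33  I7 writes R4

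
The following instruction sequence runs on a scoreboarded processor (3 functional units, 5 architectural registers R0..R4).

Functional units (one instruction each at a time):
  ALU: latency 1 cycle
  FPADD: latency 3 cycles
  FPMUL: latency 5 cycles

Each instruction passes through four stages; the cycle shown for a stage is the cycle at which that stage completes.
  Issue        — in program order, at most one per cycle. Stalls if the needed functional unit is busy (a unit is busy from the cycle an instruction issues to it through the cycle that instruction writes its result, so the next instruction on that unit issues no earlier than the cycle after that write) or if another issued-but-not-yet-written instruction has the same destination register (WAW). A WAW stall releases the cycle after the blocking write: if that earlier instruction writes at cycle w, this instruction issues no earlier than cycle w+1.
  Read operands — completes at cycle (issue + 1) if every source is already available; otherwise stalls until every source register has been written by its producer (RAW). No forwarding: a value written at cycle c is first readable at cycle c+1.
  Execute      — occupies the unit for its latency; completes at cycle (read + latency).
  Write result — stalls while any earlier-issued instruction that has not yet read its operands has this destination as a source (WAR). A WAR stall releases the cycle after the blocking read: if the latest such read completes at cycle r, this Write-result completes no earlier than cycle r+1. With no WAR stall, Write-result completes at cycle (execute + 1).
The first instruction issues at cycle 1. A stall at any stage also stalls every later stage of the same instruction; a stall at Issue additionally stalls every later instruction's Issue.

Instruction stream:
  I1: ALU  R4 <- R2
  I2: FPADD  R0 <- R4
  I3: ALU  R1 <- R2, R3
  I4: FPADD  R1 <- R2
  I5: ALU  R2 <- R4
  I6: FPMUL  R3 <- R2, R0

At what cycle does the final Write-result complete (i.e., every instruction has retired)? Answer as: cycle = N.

cycle = 21

c1: I1 issues→ALU
c2: I1 reads; I2 issues→FPADD
c3: I1 exec-done
c4: I1 writes R4
c5: I2 reads; I3 issues→ALU
c6: I3 reads
c7: I3 exec-done
c8: I2 exec-done; I3 writes R1
c9: I2 writes R0
c10: I4 issues→FPADD
c11: I4 reads; I5 issues→ALU
c12: I5 reads; I6 issues→FPMUL
c13: I5 exec-done
c14: I4 exec-done; I5 writes R2
c15: I4 writes R1; I6 reads
c20: I6 exec-done
c21: I6 writes R3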